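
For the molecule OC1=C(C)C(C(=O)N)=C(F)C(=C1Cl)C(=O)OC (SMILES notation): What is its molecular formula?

Walk through each heavy atom and fill implicit hydrogens from standard valence (C 4, N 3, O 2, S 2, halogen 1):
  atom 1: O, bond orders sum to 1 (valence 2) → 1 H
  atom 2: C, bond orders sum to 4 (valence 4) → 0 H
  atom 3: C, bond orders sum to 4 (valence 4) → 0 H
  atom 4: C, bond orders sum to 1 (valence 4) → 3 H
  atom 5: C, bond orders sum to 4 (valence 4) → 0 H
  atom 6: C, bond orders sum to 4 (valence 4) → 0 H
  atom 7: O, bond orders sum to 2 (valence 2) → 0 H
  atom 8: N, bond orders sum to 1 (valence 3) → 2 H
  atom 9: C, bond orders sum to 4 (valence 4) → 0 H
  atom 10: F (halogen, monovalent) → 0 H
  atom 11: C, bond orders sum to 4 (valence 4) → 0 H
  atom 12: C, bond orders sum to 4 (valence 4) → 0 H
  atom 13: Cl (halogen, monovalent) → 0 H
  atom 14: C, bond orders sum to 4 (valence 4) → 0 H
  atom 15: O, bond orders sum to 2 (valence 2) → 0 H
  atom 16: O, bond orders sum to 2 (valence 2) → 0 H
  atom 17: C, bond orders sum to 1 (valence 4) → 3 H
Totals → C:10, H:9, Cl:1, F:1, N:1, O:4.
In Hill order: C10H9ClFNO4.

C10H9ClFNO4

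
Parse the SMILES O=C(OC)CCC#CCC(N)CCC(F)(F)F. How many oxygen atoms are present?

2

Scan the SMILES for O atoms (remember two-letter symbols like Cl and Br are single atoms).
Oxygen count: 2.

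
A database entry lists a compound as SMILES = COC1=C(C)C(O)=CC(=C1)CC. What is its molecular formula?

C10H14O2

Walk through each heavy atom and fill implicit hydrogens from standard valence (C 4, N 3, O 2, S 2, halogen 1):
  atom 1: C, bond orders sum to 1 (valence 4) → 3 H
  atom 2: O, bond orders sum to 2 (valence 2) → 0 H
  atom 3: C, bond orders sum to 4 (valence 4) → 0 H
  atom 4: C, bond orders sum to 4 (valence 4) → 0 H
  atom 5: C, bond orders sum to 1 (valence 4) → 3 H
  atom 6: C, bond orders sum to 4 (valence 4) → 0 H
  atom 7: O, bond orders sum to 1 (valence 2) → 1 H
  atom 8: C, bond orders sum to 3 (valence 4) → 1 H
  atom 9: C, bond orders sum to 4 (valence 4) → 0 H
  atom 10: C, bond orders sum to 3 (valence 4) → 1 H
  atom 11: C, bond orders sum to 2 (valence 4) → 2 H
  atom 12: C, bond orders sum to 1 (valence 4) → 3 H
Totals → C:10, H:14, O:2.
In Hill order: C10H14O2.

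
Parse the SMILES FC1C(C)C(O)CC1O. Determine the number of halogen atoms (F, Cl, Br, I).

Halogen atoms appear at heavy-atom position 1 (1×F).
Other groups present: 2 hydroxyl.
Halogen count: 1.

1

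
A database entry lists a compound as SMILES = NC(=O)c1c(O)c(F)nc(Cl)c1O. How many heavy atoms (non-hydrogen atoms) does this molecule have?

Every atom symbol written in the SMILES (organic subset) is one heavy atom; implicit H are not written.
Heavy atoms by element → C:6, Cl:1, F:1, N:2, O:3.
Total: 13.

13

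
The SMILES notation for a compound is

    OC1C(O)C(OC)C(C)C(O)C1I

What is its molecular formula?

Walk through each heavy atom and fill implicit hydrogens from standard valence (C 4, N 3, O 2, S 2, halogen 1):
  atom 1: O, bond orders sum to 1 (valence 2) → 1 H
  atom 2: C, bond orders sum to 3 (valence 4) → 1 H
  atom 3: C, bond orders sum to 3 (valence 4) → 1 H
  atom 4: O, bond orders sum to 1 (valence 2) → 1 H
  atom 5: C, bond orders sum to 3 (valence 4) → 1 H
  atom 6: O, bond orders sum to 2 (valence 2) → 0 H
  atom 7: C, bond orders sum to 1 (valence 4) → 3 H
  atom 8: C, bond orders sum to 3 (valence 4) → 1 H
  atom 9: C, bond orders sum to 1 (valence 4) → 3 H
  atom 10: C, bond orders sum to 3 (valence 4) → 1 H
  atom 11: O, bond orders sum to 1 (valence 2) → 1 H
  atom 12: C, bond orders sum to 3 (valence 4) → 1 H
  atom 13: I (halogen, monovalent) → 0 H
Totals → C:8, H:15, I:1, O:4.

C8H15IO4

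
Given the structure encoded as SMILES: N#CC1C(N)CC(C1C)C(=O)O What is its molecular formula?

C8H12N2O2

Walk through each heavy atom and fill implicit hydrogens from standard valence (C 4, N 3, O 2, S 2, halogen 1):
  atom 1: N, bond orders sum to 3 (valence 3) → 0 H
  atom 2: C, bond orders sum to 4 (valence 4) → 0 H
  atom 3: C, bond orders sum to 3 (valence 4) → 1 H
  atom 4: C, bond orders sum to 3 (valence 4) → 1 H
  atom 5: N, bond orders sum to 1 (valence 3) → 2 H
  atom 6: C, bond orders sum to 2 (valence 4) → 2 H
  atom 7: C, bond orders sum to 3 (valence 4) → 1 H
  atom 8: C, bond orders sum to 3 (valence 4) → 1 H
  atom 9: C, bond orders sum to 1 (valence 4) → 3 H
  atom 10: C, bond orders sum to 4 (valence 4) → 0 H
  atom 11: O, bond orders sum to 2 (valence 2) → 0 H
  atom 12: O, bond orders sum to 1 (valence 2) → 1 H
Totals → C:8, H:12, N:2, O:2.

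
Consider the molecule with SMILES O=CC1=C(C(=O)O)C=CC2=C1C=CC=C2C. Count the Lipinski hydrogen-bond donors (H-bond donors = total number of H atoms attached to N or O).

1

Donors: find every N or O and count the H atoms it carries.
  atom 1 (O): bond orders sum to 2 → 0 H
  atom 6 (O): bond orders sum to 2 → 0 H
  atom 7 (O): bond orders sum to 1 → 1 H
Lipinski HBD = 1.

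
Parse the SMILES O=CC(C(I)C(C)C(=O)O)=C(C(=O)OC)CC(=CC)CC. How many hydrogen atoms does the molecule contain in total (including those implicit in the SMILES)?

21

Walk through each heavy atom and fill implicit hydrogens from standard valence (C 4, N 3, O 2, S 2, halogen 1):
  atom 1: O, bond orders sum to 2 (valence 2) → 0 H
  atom 2: C, bond orders sum to 3 (valence 4) → 1 H
  atom 3: C, bond orders sum to 4 (valence 4) → 0 H
  atom 4: C, bond orders sum to 3 (valence 4) → 1 H
  atom 5: I (halogen, monovalent) → 0 H
  atom 6: C, bond orders sum to 3 (valence 4) → 1 H
  atom 7: C, bond orders sum to 1 (valence 4) → 3 H
  atom 8: C, bond orders sum to 4 (valence 4) → 0 H
  atom 9: O, bond orders sum to 2 (valence 2) → 0 H
  atom 10: O, bond orders sum to 1 (valence 2) → 1 H
  atom 11: C, bond orders sum to 4 (valence 4) → 0 H
  atom 12: C, bond orders sum to 4 (valence 4) → 0 H
  atom 13: O, bond orders sum to 2 (valence 2) → 0 H
  atom 14: O, bond orders sum to 2 (valence 2) → 0 H
  atom 15: C, bond orders sum to 1 (valence 4) → 3 H
  atom 16: C, bond orders sum to 2 (valence 4) → 2 H
  atom 17: C, bond orders sum to 4 (valence 4) → 0 H
  atom 18: C, bond orders sum to 3 (valence 4) → 1 H
  atom 19: C, bond orders sum to 1 (valence 4) → 3 H
  atom 20: C, bond orders sum to 2 (valence 4) → 2 H
  atom 21: C, bond orders sum to 1 (valence 4) → 3 H
Total hydrogens: 21.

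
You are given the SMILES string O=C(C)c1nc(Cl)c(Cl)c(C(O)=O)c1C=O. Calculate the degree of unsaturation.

7

Molecular formula: C9H5Cl2NO4.
DoU = (2C + 2 + N − H − X) / 2, where X is the halogen count and O/S are ignored.
    = (2·9 + 2 + 1 − 5 − 2) / 2 = 14 / 2 = 7.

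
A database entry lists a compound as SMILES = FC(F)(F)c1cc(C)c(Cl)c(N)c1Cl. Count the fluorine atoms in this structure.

Scan the SMILES for F atoms (remember two-letter symbols like Cl and Br are single atoms).
Fluorine count: 3.

3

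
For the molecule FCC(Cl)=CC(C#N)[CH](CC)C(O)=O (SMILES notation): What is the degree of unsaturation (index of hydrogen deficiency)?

Degree of unsaturation = (number of rings) + (number of π bonds).
Ring closures in the SMILES: 0.
π bonds: 2 double bonds (each 1 DoU), 1 triple bond (each 2 DoU) → 4 DoU from unsaturation.
Total DoU = 0 + 4 = 4.

4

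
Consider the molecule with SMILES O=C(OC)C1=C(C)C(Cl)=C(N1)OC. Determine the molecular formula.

C8H10ClNO3

Walk through each heavy atom and fill implicit hydrogens from standard valence (C 4, N 3, O 2, S 2, halogen 1):
  atom 1: O, bond orders sum to 2 (valence 2) → 0 H
  atom 2: C, bond orders sum to 4 (valence 4) → 0 H
  atom 3: O, bond orders sum to 2 (valence 2) → 0 H
  atom 4: C, bond orders sum to 1 (valence 4) → 3 H
  atom 5: C, bond orders sum to 4 (valence 4) → 0 H
  atom 6: C, bond orders sum to 4 (valence 4) → 0 H
  atom 7: C, bond orders sum to 1 (valence 4) → 3 H
  atom 8: C, bond orders sum to 4 (valence 4) → 0 H
  atom 9: Cl (halogen, monovalent) → 0 H
  atom 10: C, bond orders sum to 4 (valence 4) → 0 H
  atom 11: N, bond orders sum to 2 (valence 3) → 1 H
  atom 12: O, bond orders sum to 2 (valence 2) → 0 H
  atom 13: C, bond orders sum to 1 (valence 4) → 3 H
Totals → C:8, H:10, Cl:1, N:1, O:3.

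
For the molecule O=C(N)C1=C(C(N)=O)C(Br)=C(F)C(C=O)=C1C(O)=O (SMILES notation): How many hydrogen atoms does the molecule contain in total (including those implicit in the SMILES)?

6

Walk through each heavy atom and fill implicit hydrogens from standard valence (C 4, N 3, O 2, S 2, halogen 1):
  atom 1: O, bond orders sum to 2 (valence 2) → 0 H
  atom 2: C, bond orders sum to 4 (valence 4) → 0 H
  atom 3: N, bond orders sum to 1 (valence 3) → 2 H
  atom 4: C, bond orders sum to 4 (valence 4) → 0 H
  atom 5: C, bond orders sum to 4 (valence 4) → 0 H
  atom 6: C, bond orders sum to 4 (valence 4) → 0 H
  atom 7: N, bond orders sum to 1 (valence 3) → 2 H
  atom 8: O, bond orders sum to 2 (valence 2) → 0 H
  atom 9: C, bond orders sum to 4 (valence 4) → 0 H
  atom 10: Br (halogen, monovalent) → 0 H
  atom 11: C, bond orders sum to 4 (valence 4) → 0 H
  atom 12: F (halogen, monovalent) → 0 H
  atom 13: C, bond orders sum to 4 (valence 4) → 0 H
  atom 14: C, bond orders sum to 3 (valence 4) → 1 H
  atom 15: O, bond orders sum to 2 (valence 2) → 0 H
  atom 16: C, bond orders sum to 4 (valence 4) → 0 H
  atom 17: C, bond orders sum to 4 (valence 4) → 0 H
  atom 18: O, bond orders sum to 1 (valence 2) → 1 H
  atom 19: O, bond orders sum to 2 (valence 2) → 0 H
Total hydrogens: 6.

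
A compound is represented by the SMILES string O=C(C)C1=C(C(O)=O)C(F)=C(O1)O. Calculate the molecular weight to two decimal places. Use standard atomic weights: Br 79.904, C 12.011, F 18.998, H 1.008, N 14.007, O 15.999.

188.11 g/mol

First, the molecular formula is C7H5FO5 (counting implicit H from valence).
  C: 7 × 12.011 = 84.077
  F: 1 × 18.998 = 18.998
  H: 5 × 1.008 = 5.040
  O: 5 × 15.999 = 79.995
Sum: 7×12.011 + 1×18.998 + 5×1.008 + 5×15.999 = 188.110 → 188.11 g/mol.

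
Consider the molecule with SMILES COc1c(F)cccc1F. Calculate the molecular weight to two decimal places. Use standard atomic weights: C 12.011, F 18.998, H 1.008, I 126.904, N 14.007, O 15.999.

First, the molecular formula is C7H6F2O (counting implicit H from valence).
  C: 7 × 12.011 = 84.077
  F: 2 × 18.998 = 37.996
  H: 6 × 1.008 = 6.048
  O: 1 × 15.999 = 15.999
Sum: 7×12.011 + 2×18.998 + 6×1.008 + 1×15.999 = 144.120 → 144.12 g/mol.

144.12 g/mol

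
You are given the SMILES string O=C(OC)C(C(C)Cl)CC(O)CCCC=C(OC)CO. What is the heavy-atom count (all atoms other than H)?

Every atom symbol written in the SMILES (organic subset) is one heavy atom; implicit H are not written.
Heavy atoms by element → C:14, Cl:1, O:5.
Total: 20.

20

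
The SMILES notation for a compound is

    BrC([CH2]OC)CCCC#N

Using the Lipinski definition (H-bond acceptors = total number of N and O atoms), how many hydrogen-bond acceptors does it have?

N atoms: 1; O atoms: 1.
Lipinski HBA = 1 + 1 = 2.

2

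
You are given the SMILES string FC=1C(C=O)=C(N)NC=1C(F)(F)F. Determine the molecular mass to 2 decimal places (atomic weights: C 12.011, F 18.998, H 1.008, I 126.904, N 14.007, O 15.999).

196.10 g/mol

First, the molecular formula is C6H4F4N2O (counting implicit H from valence).
  C: 6 × 12.011 = 72.066
  F: 4 × 18.998 = 75.992
  H: 4 × 1.008 = 4.032
  N: 2 × 14.007 = 28.014
  O: 1 × 15.999 = 15.999
Sum: 6×12.011 + 4×18.998 + 4×1.008 + 2×14.007 + 1×15.999 = 196.103 → 196.10 g/mol.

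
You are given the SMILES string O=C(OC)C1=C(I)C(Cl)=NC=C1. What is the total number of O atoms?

2

Scan the SMILES for O atoms (remember two-letter symbols like Cl and Br are single atoms).
Oxygen count: 2.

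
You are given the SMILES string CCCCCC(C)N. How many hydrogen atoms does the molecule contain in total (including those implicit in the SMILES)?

17

Walk through each heavy atom and fill implicit hydrogens from standard valence (C 4, N 3, O 2, S 2, halogen 1):
  atom 1: C, bond orders sum to 1 (valence 4) → 3 H
  atom 2: C, bond orders sum to 2 (valence 4) → 2 H
  atom 3: C, bond orders sum to 2 (valence 4) → 2 H
  atom 4: C, bond orders sum to 2 (valence 4) → 2 H
  atom 5: C, bond orders sum to 2 (valence 4) → 2 H
  atom 6: C, bond orders sum to 3 (valence 4) → 1 H
  atom 7: C, bond orders sum to 1 (valence 4) → 3 H
  atom 8: N, bond orders sum to 1 (valence 3) → 2 H
Total hydrogens: 17.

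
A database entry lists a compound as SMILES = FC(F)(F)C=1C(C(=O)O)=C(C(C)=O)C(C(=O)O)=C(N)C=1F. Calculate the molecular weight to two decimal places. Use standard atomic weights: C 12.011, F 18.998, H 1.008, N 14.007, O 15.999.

First, the molecular formula is C11H7F4NO5 (counting implicit H from valence).
  C: 11 × 12.011 = 132.121
  F: 4 × 18.998 = 75.992
  H: 7 × 1.008 = 7.056
  N: 1 × 14.007 = 14.007
  O: 5 × 15.999 = 79.995
Sum: 11×12.011 + 4×18.998 + 7×1.008 + 1×14.007 + 5×15.999 = 309.171 → 309.17 g/mol.

309.17 g/mol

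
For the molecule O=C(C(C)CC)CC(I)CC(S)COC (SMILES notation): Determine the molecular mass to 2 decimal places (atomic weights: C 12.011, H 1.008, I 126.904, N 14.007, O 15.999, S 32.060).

First, the molecular formula is C11H21IO2S (counting implicit H from valence).
  C: 11 × 12.011 = 132.121
  H: 21 × 1.008 = 21.168
  I: 1 × 126.904 = 126.904
  O: 2 × 15.999 = 31.998
  S: 1 × 32.060 = 32.060
Sum: 11×12.011 + 21×1.008 + 1×126.904 + 2×15.999 + 1×32.060 = 344.251 → 344.25 g/mol.

344.25 g/mol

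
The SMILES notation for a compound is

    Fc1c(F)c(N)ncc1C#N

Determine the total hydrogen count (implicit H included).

3

Walk through each heavy atom and fill implicit hydrogens from standard valence (C 4, N 3, O 2, S 2, halogen 1); for lowercase aromatic atoms, an aromatic c carries 1 H when it has two neighbours and 0 H with three, and aromatic n carries 0 H:
  atom 1: F (halogen, monovalent) → 0 H
  atom 2: aromatic c, 3 neighbours → 0 H
  atom 3: aromatic c, 3 neighbours → 0 H
  atom 4: F (halogen, monovalent) → 0 H
  atom 5: aromatic c, 3 neighbours → 0 H
  atom 6: N, bond orders sum to 1 (valence 3) → 2 H
  atom 7: aromatic n, 2 neighbours → 0 H
  atom 8: aromatic c, 2 neighbours → 1 H
  atom 9: aromatic c, 3 neighbours → 0 H
  atom 10: C, bond orders sum to 4 (valence 4) → 0 H
  atom 11: N, bond orders sum to 3 (valence 3) → 0 H
Total hydrogens: 3.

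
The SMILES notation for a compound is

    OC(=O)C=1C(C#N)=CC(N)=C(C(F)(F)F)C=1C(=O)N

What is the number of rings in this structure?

1

In SMILES, each pair of matching ring-closure digits denotes one ring-closing bond; the number of such bonds equals the number of independent rings.
Ring-closure bonds here: 1.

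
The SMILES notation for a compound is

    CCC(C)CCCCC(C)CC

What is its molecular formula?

Walk through each heavy atom and fill implicit hydrogens from standard valence (C 4, N 3, O 2, S 2, halogen 1):
  atom 1: C, bond orders sum to 1 (valence 4) → 3 H
  atom 2: C, bond orders sum to 2 (valence 4) → 2 H
  atom 3: C, bond orders sum to 3 (valence 4) → 1 H
  atom 4: C, bond orders sum to 1 (valence 4) → 3 H
  atom 5: C, bond orders sum to 2 (valence 4) → 2 H
  atom 6: C, bond orders sum to 2 (valence 4) → 2 H
  atom 7: C, bond orders sum to 2 (valence 4) → 2 H
  atom 8: C, bond orders sum to 2 (valence 4) → 2 H
  atom 9: C, bond orders sum to 3 (valence 4) → 1 H
  atom 10: C, bond orders sum to 1 (valence 4) → 3 H
  atom 11: C, bond orders sum to 2 (valence 4) → 2 H
  atom 12: C, bond orders sum to 1 (valence 4) → 3 H
Totals → C:12, H:26.
In Hill order: C12H26.

C12H26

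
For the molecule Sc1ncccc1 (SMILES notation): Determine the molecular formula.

Walk through each heavy atom and fill implicit hydrogens from standard valence (C 4, N 3, O 2, S 2, halogen 1); for lowercase aromatic atoms, an aromatic c carries 1 H when it has two neighbours and 0 H with three, and aromatic n carries 0 H:
  atom 1: S, bond orders sum to 1 (valence 2) → 1 H
  atom 2: aromatic c, 3 neighbours → 0 H
  atom 3: aromatic n, 2 neighbours → 0 H
  atom 4: aromatic c, 2 neighbours → 1 H
  atom 5: aromatic c, 2 neighbours → 1 H
  atom 6: aromatic c, 2 neighbours → 1 H
  atom 7: aromatic c, 2 neighbours → 1 H
Totals → C:5, H:5, N:1, S:1.

C5H5NS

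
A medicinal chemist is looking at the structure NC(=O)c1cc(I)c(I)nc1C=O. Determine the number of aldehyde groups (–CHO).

1

The aldehyde motif appears at heavy-atom position 12 in the SMILES.
Other groups present: 1 amide.
Aldehyde count: 1.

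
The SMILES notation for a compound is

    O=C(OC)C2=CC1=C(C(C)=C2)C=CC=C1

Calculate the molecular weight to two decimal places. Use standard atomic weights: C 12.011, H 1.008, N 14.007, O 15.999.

200.24 g/mol

First, the molecular formula is C13H12O2 (counting implicit H from valence).
  C: 13 × 12.011 = 156.143
  H: 12 × 1.008 = 12.096
  O: 2 × 15.999 = 31.998
Sum: 13×12.011 + 12×1.008 + 2×15.999 = 200.237 → 200.24 g/mol.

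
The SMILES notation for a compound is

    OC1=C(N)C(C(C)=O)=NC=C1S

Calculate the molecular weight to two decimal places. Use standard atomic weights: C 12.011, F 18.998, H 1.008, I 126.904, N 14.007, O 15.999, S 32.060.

184.21 g/mol

First, the molecular formula is C7H8N2O2S (counting implicit H from valence).
  C: 7 × 12.011 = 84.077
  H: 8 × 1.008 = 8.064
  N: 2 × 14.007 = 28.014
  O: 2 × 15.999 = 31.998
  S: 1 × 32.060 = 32.060
Sum: 7×12.011 + 8×1.008 + 2×14.007 + 2×15.999 + 1×32.060 = 184.213 → 184.21 g/mol.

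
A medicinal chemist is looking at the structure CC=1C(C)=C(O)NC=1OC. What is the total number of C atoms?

Count every carbon token in the SMILES (each C, including those in ring-closure positions and inside branches).
Carbon count: 7.

7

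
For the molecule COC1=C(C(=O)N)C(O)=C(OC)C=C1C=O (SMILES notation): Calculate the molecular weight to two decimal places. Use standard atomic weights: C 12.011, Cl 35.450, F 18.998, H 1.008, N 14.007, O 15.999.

First, the molecular formula is C10H11NO5 (counting implicit H from valence).
  C: 10 × 12.011 = 120.110
  H: 11 × 1.008 = 11.088
  N: 1 × 14.007 = 14.007
  O: 5 × 15.999 = 79.995
Sum: 10×12.011 + 11×1.008 + 1×14.007 + 5×15.999 = 225.200 → 225.20 g/mol.

225.20 g/mol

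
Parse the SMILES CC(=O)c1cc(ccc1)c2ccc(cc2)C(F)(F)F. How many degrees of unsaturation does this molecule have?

9

Molecular formula: C15H11F3O.
DoU = (2C + 2 + N − H − X) / 2, where X is the halogen count and O/S are ignored.
    = (2·15 + 2 + 0 − 11 − 3) / 2 = 18 / 2 = 9.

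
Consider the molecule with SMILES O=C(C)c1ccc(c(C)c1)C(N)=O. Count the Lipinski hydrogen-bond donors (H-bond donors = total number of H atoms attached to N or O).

Donors: find every N or O and count the H atoms it carries.
  atom 1 (O): bond orders sum to 2 → 0 H
  atom 12 (N): bond orders sum to 1 → 2 H
  atom 13 (O): bond orders sum to 2 → 0 H
Lipinski HBD = 2.

2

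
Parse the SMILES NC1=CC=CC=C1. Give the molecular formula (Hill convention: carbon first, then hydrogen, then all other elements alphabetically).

C6H7N

Walk through each heavy atom and fill implicit hydrogens from standard valence (C 4, N 3, O 2, S 2, halogen 1):
  atom 1: N, bond orders sum to 1 (valence 3) → 2 H
  atom 2: C, bond orders sum to 4 (valence 4) → 0 H
  atom 3: C, bond orders sum to 3 (valence 4) → 1 H
  atom 4: C, bond orders sum to 3 (valence 4) → 1 H
  atom 5: C, bond orders sum to 3 (valence 4) → 1 H
  atom 6: C, bond orders sum to 3 (valence 4) → 1 H
  atom 7: C, bond orders sum to 3 (valence 4) → 1 H
Totals → C:6, H:7, N:1.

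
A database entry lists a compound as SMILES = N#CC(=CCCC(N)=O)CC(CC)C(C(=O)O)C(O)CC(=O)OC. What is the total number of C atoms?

16

Count every carbon token in the SMILES (each C, including those in ring-closure positions and inside branches).
Carbon count: 16.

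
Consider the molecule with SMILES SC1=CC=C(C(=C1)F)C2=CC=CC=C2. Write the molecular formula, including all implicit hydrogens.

Walk through each heavy atom and fill implicit hydrogens from standard valence (C 4, N 3, O 2, S 2, halogen 1):
  atom 1: S, bond orders sum to 1 (valence 2) → 1 H
  atom 2: C, bond orders sum to 4 (valence 4) → 0 H
  atom 3: C, bond orders sum to 3 (valence 4) → 1 H
  atom 4: C, bond orders sum to 3 (valence 4) → 1 H
  atom 5: C, bond orders sum to 4 (valence 4) → 0 H
  atom 6: C, bond orders sum to 4 (valence 4) → 0 H
  atom 7: C, bond orders sum to 3 (valence 4) → 1 H
  atom 8: F (halogen, monovalent) → 0 H
  atom 9: C, bond orders sum to 4 (valence 4) → 0 H
  atom 10: C, bond orders sum to 3 (valence 4) → 1 H
  atom 11: C, bond orders sum to 3 (valence 4) → 1 H
  atom 12: C, bond orders sum to 3 (valence 4) → 1 H
  atom 13: C, bond orders sum to 3 (valence 4) → 1 H
  atom 14: C, bond orders sum to 3 (valence 4) → 1 H
Totals → C:12, H:9, F:1, S:1.
In Hill order: C12H9FS.

C12H9FS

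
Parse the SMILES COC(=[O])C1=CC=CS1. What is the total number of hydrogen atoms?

Walk through each heavy atom and fill implicit hydrogens from standard valence (C 4, N 3, O 2, S 2, halogen 1):
  atom 1: C, bond orders sum to 1 (valence 4) → 3 H
  atom 2: O, bond orders sum to 2 (valence 2) → 0 H
  atom 3: C, bond orders sum to 4 (valence 4) → 0 H
  atom 4: O with explicit H count 0
  atom 5: C, bond orders sum to 4 (valence 4) → 0 H
  atom 6: C, bond orders sum to 3 (valence 4) → 1 H
  atom 7: C, bond orders sum to 3 (valence 4) → 1 H
  atom 8: C, bond orders sum to 3 (valence 4) → 1 H
  atom 9: S, bond orders sum to 2 (valence 2) → 0 H
Total hydrogens: 6.

6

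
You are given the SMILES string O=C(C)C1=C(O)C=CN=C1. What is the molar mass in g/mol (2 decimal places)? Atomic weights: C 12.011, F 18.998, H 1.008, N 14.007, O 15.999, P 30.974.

First, the molecular formula is C7H7NO2 (counting implicit H from valence).
  C: 7 × 12.011 = 84.077
  H: 7 × 1.008 = 7.056
  N: 1 × 14.007 = 14.007
  O: 2 × 15.999 = 31.998
Sum: 7×12.011 + 7×1.008 + 1×14.007 + 2×15.999 = 137.138 → 137.14 g/mol.

137.14 g/mol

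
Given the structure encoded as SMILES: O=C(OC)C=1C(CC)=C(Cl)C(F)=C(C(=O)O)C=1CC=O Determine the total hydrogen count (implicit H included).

Walk through each heavy atom and fill implicit hydrogens from standard valence (C 4, N 3, O 2, S 2, halogen 1):
  atom 1: O, bond orders sum to 2 (valence 2) → 0 H
  atom 2: C, bond orders sum to 4 (valence 4) → 0 H
  atom 3: O, bond orders sum to 2 (valence 2) → 0 H
  atom 4: C, bond orders sum to 1 (valence 4) → 3 H
  atom 5: C, bond orders sum to 4 (valence 4) → 0 H
  atom 6: C, bond orders sum to 4 (valence 4) → 0 H
  atom 7: C, bond orders sum to 2 (valence 4) → 2 H
  atom 8: C, bond orders sum to 1 (valence 4) → 3 H
  atom 9: C, bond orders sum to 4 (valence 4) → 0 H
  atom 10: Cl (halogen, monovalent) → 0 H
  atom 11: C, bond orders sum to 4 (valence 4) → 0 H
  atom 12: F (halogen, monovalent) → 0 H
  atom 13: C, bond orders sum to 4 (valence 4) → 0 H
  atom 14: C, bond orders sum to 4 (valence 4) → 0 H
  atom 15: O, bond orders sum to 2 (valence 2) → 0 H
  atom 16: O, bond orders sum to 1 (valence 2) → 1 H
  atom 17: C, bond orders sum to 4 (valence 4) → 0 H
  atom 18: C, bond orders sum to 2 (valence 4) → 2 H
  atom 19: C, bond orders sum to 3 (valence 4) → 1 H
  atom 20: O, bond orders sum to 2 (valence 2) → 0 H
Total hydrogens: 12.

12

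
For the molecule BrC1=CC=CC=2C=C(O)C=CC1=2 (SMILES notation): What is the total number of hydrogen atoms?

7

Walk through each heavy atom and fill implicit hydrogens from standard valence (C 4, N 3, O 2, S 2, halogen 1):
  atom 1: Br (halogen, monovalent) → 0 H
  atom 2: C, bond orders sum to 4 (valence 4) → 0 H
  atom 3: C, bond orders sum to 3 (valence 4) → 1 H
  atom 4: C, bond orders sum to 3 (valence 4) → 1 H
  atom 5: C, bond orders sum to 3 (valence 4) → 1 H
  atom 6: C, bond orders sum to 4 (valence 4) → 0 H
  atom 7: C, bond orders sum to 3 (valence 4) → 1 H
  atom 8: C, bond orders sum to 4 (valence 4) → 0 H
  atom 9: O, bond orders sum to 1 (valence 2) → 1 H
  atom 10: C, bond orders sum to 3 (valence 4) → 1 H
  atom 11: C, bond orders sum to 3 (valence 4) → 1 H
  atom 12: C, bond orders sum to 4 (valence 4) → 0 H
Total hydrogens: 7.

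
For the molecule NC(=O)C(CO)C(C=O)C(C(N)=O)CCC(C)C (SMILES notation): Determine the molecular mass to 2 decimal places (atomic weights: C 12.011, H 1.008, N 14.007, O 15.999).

First, the molecular formula is C12H22N2O4 (counting implicit H from valence).
  C: 12 × 12.011 = 144.132
  H: 22 × 1.008 = 22.176
  N: 2 × 14.007 = 28.014
  O: 4 × 15.999 = 63.996
Sum: 12×12.011 + 22×1.008 + 2×14.007 + 4×15.999 = 258.318 → 258.32 g/mol.

258.32 g/mol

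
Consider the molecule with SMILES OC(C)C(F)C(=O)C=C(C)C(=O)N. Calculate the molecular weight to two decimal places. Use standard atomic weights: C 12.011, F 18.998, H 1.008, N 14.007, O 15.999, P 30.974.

First, the molecular formula is C8H12FNO3 (counting implicit H from valence).
  C: 8 × 12.011 = 96.088
  F: 1 × 18.998 = 18.998
  H: 12 × 1.008 = 12.096
  N: 1 × 14.007 = 14.007
  O: 3 × 15.999 = 47.997
Sum: 8×12.011 + 1×18.998 + 12×1.008 + 1×14.007 + 3×15.999 = 189.186 → 189.19 g/mol.

189.19 g/mol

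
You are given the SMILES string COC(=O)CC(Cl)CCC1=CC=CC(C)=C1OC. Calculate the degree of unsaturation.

Degree of unsaturation = (number of rings) + (number of π bonds).
Ring closures in the SMILES: 1.
π bonds: 4 double bonds (each 1 DoU) → 4 DoU from unsaturation.
Total DoU = 1 + 4 = 5.

5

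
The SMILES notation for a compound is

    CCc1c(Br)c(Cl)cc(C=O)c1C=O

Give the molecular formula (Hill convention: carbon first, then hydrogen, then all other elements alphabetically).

C10H8BrClO2

Walk through each heavy atom and fill implicit hydrogens from standard valence (C 4, N 3, O 2, S 2, halogen 1); for lowercase aromatic atoms, an aromatic c carries 1 H when it has two neighbours and 0 H with three, and aromatic n carries 0 H:
  atom 1: C, bond orders sum to 1 (valence 4) → 3 H
  atom 2: C, bond orders sum to 2 (valence 4) → 2 H
  atom 3: aromatic c, 3 neighbours → 0 H
  atom 4: aromatic c, 3 neighbours → 0 H
  atom 5: Br (halogen, monovalent) → 0 H
  atom 6: aromatic c, 3 neighbours → 0 H
  atom 7: Cl (halogen, monovalent) → 0 H
  atom 8: aromatic c, 2 neighbours → 1 H
  atom 9: aromatic c, 3 neighbours → 0 H
  atom 10: C, bond orders sum to 3 (valence 4) → 1 H
  atom 11: O, bond orders sum to 2 (valence 2) → 0 H
  atom 12: aromatic c, 3 neighbours → 0 H
  atom 13: C, bond orders sum to 3 (valence 4) → 1 H
  atom 14: O, bond orders sum to 2 (valence 2) → 0 H
Totals → C:10, H:8, Br:1, Cl:1, O:2.
In Hill order: C10H8BrClO2.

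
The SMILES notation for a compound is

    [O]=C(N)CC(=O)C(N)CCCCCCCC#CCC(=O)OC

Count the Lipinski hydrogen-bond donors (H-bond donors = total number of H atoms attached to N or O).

Donors: find every N or O and count the H atoms it carries.
  atom 1 (O): bond orders sum to 2 → 0 H
  atom 3 (N): bond orders sum to 1 → 2 H
  atom 6 (O): bond orders sum to 2 → 0 H
  atom 8 (N): bond orders sum to 1 → 2 H
  atom 20 (O): bond orders sum to 2 → 0 H
  atom 21 (O): bond orders sum to 2 → 0 H
Lipinski HBD = 4.

4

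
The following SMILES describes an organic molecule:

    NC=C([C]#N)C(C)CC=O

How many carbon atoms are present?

Count every carbon token in the SMILES (each C, including those in ring-closure positions and inside branches).
Carbon count: 7.

7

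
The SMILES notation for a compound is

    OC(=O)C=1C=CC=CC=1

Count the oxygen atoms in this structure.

Scan the SMILES for O atoms (remember two-letter symbols like Cl and Br are single atoms).
Oxygen count: 2.

2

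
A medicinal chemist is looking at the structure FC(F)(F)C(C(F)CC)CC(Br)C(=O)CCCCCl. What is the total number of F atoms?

Scan the SMILES for F atoms (remember two-letter symbols like Cl and Br are single atoms).
Fluorine count: 4.

4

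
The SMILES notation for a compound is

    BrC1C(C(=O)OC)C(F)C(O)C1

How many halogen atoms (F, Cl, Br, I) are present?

2

Halogen atoms appear at heavy-atom positions 1, 9 (1×Br, 1×F).
Other groups present: 1 ester, 1 hydroxyl.
Halogen count: 2.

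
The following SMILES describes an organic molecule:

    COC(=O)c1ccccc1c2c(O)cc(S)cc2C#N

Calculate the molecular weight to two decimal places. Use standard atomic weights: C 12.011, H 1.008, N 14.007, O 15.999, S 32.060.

First, the molecular formula is C15H11NO3S (counting implicit H from valence).
  C: 15 × 12.011 = 180.165
  H: 11 × 1.008 = 11.088
  N: 1 × 14.007 = 14.007
  O: 3 × 15.999 = 47.997
  S: 1 × 32.060 = 32.060
Sum: 15×12.011 + 11×1.008 + 1×14.007 + 3×15.999 + 1×32.060 = 285.317 → 285.32 g/mol.

285.32 g/mol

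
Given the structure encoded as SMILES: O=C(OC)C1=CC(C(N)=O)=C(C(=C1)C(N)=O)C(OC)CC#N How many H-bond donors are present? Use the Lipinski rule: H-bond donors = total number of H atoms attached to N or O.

Donors: find every N or O and count the H atoms it carries.
  atom 1 (O): bond orders sum to 2 → 0 H
  atom 3 (O): bond orders sum to 2 → 0 H
  atom 9 (N): bond orders sum to 1 → 2 H
  atom 10 (O): bond orders sum to 2 → 0 H
  atom 15 (N): bond orders sum to 1 → 2 H
  atom 16 (O): bond orders sum to 2 → 0 H
  atom 18 (O): bond orders sum to 2 → 0 H
  atom 22 (N): bond orders sum to 3 → 0 H
Lipinski HBD = 4.

4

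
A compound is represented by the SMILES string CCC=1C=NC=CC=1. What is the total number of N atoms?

Scan the SMILES for N atoms (remember two-letter symbols like Cl and Br are single atoms).
Nitrogen count: 1.

1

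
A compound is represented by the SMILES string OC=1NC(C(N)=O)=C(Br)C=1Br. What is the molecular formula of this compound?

C5H4Br2N2O2

Walk through each heavy atom and fill implicit hydrogens from standard valence (C 4, N 3, O 2, S 2, halogen 1):
  atom 1: O, bond orders sum to 1 (valence 2) → 1 H
  atom 2: C, bond orders sum to 4 (valence 4) → 0 H
  atom 3: N, bond orders sum to 2 (valence 3) → 1 H
  atom 4: C, bond orders sum to 4 (valence 4) → 0 H
  atom 5: C, bond orders sum to 4 (valence 4) → 0 H
  atom 6: N, bond orders sum to 1 (valence 3) → 2 H
  atom 7: O, bond orders sum to 2 (valence 2) → 0 H
  atom 8: C, bond orders sum to 4 (valence 4) → 0 H
  atom 9: Br (halogen, monovalent) → 0 H
  atom 10: C, bond orders sum to 4 (valence 4) → 0 H
  atom 11: Br (halogen, monovalent) → 0 H
Totals → C:5, H:4, Br:2, N:2, O:2.
In Hill order: C5H4Br2N2O2.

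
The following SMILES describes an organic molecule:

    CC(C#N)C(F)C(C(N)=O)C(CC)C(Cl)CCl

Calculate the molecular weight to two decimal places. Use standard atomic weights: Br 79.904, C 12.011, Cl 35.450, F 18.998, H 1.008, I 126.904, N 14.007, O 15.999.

283.17 g/mol

First, the molecular formula is C11H17Cl2FN2O (counting implicit H from valence).
  C: 11 × 12.011 = 132.121
  Cl: 2 × 35.450 = 70.900
  F: 1 × 18.998 = 18.998
  H: 17 × 1.008 = 17.136
  N: 2 × 14.007 = 28.014
  O: 1 × 15.999 = 15.999
Sum: 11×12.011 + 2×35.450 + 1×18.998 + 17×1.008 + 2×14.007 + 1×15.999 = 283.168 → 283.17 g/mol.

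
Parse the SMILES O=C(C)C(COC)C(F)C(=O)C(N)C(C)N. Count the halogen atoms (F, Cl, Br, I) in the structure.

1

Halogen atoms appear at heavy-atom position 9 (1×F).
Other groups present: 1 ether, 2 ketone, 2 primary amine.
Halogen count: 1.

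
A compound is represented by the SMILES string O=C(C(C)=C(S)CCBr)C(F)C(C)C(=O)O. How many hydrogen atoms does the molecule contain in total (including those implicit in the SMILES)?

14

Walk through each heavy atom and fill implicit hydrogens from standard valence (C 4, N 3, O 2, S 2, halogen 1):
  atom 1: O, bond orders sum to 2 (valence 2) → 0 H
  atom 2: C, bond orders sum to 4 (valence 4) → 0 H
  atom 3: C, bond orders sum to 4 (valence 4) → 0 H
  atom 4: C, bond orders sum to 1 (valence 4) → 3 H
  atom 5: C, bond orders sum to 4 (valence 4) → 0 H
  atom 6: S, bond orders sum to 1 (valence 2) → 1 H
  atom 7: C, bond orders sum to 2 (valence 4) → 2 H
  atom 8: C, bond orders sum to 2 (valence 4) → 2 H
  atom 9: Br (halogen, monovalent) → 0 H
  atom 10: C, bond orders sum to 3 (valence 4) → 1 H
  atom 11: F (halogen, monovalent) → 0 H
  atom 12: C, bond orders sum to 3 (valence 4) → 1 H
  atom 13: C, bond orders sum to 1 (valence 4) → 3 H
  atom 14: C, bond orders sum to 4 (valence 4) → 0 H
  atom 15: O, bond orders sum to 2 (valence 2) → 0 H
  atom 16: O, bond orders sum to 1 (valence 2) → 1 H
Total hydrogens: 14.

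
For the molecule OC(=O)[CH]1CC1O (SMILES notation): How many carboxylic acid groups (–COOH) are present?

The carboxylic acid motif appears at heavy-atom position 2 in the SMILES.
Other groups present: 1 hydroxyl.
Carboxylic acid count: 1.

1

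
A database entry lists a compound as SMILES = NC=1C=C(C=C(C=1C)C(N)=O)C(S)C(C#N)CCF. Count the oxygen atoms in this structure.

1

Scan the SMILES for O atoms (remember two-letter symbols like Cl and Br are single atoms).
Oxygen count: 1.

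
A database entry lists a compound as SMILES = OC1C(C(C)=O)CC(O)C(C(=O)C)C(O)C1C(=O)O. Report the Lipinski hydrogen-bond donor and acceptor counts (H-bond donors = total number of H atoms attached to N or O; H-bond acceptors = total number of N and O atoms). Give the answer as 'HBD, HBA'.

4, 7

Donors: find every N or O and count the H atoms it carries.
  atom 1 (O): bond orders sum to 1 → 1 H
  atom 6 (O): bond orders sum to 2 → 0 H
  atom 9 (O): bond orders sum to 1 → 1 H
  atom 12 (O): bond orders sum to 2 → 0 H
  atom 15 (O): bond orders sum to 1 → 1 H
  atom 18 (O): bond orders sum to 2 → 0 H
  atom 19 (O): bond orders sum to 1 → 1 H
Lipinski HBD = 4.
Acceptors: N atoms = 0, O atoms = 7 → HBA = 7.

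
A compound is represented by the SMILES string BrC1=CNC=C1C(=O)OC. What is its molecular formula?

Walk through each heavy atom and fill implicit hydrogens from standard valence (C 4, N 3, O 2, S 2, halogen 1):
  atom 1: Br (halogen, monovalent) → 0 H
  atom 2: C, bond orders sum to 4 (valence 4) → 0 H
  atom 3: C, bond orders sum to 3 (valence 4) → 1 H
  atom 4: N, bond orders sum to 2 (valence 3) → 1 H
  atom 5: C, bond orders sum to 3 (valence 4) → 1 H
  atom 6: C, bond orders sum to 4 (valence 4) → 0 H
  atom 7: C, bond orders sum to 4 (valence 4) → 0 H
  atom 8: O, bond orders sum to 2 (valence 2) → 0 H
  atom 9: O, bond orders sum to 2 (valence 2) → 0 H
  atom 10: C, bond orders sum to 1 (valence 4) → 3 H
Totals → C:6, H:6, Br:1, N:1, O:2.
In Hill order: C6H6BrNO2.

C6H6BrNO2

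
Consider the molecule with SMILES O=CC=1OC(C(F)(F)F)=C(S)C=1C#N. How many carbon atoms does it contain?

Count every carbon token in the SMILES (each C, including those in ring-closure positions and inside branches).
Carbon count: 7.

7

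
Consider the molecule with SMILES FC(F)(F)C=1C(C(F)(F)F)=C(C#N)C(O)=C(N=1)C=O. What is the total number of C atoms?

Count every carbon token in the SMILES (each C, including those in ring-closure positions and inside branches).
Carbon count: 9.

9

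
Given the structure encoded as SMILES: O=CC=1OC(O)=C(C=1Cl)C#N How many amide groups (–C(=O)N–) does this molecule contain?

0

Scan the SMILES for the amide motif — none present.
Groups that are present: 1 aldehyde, 1 hydroxyl, 1 nitrile.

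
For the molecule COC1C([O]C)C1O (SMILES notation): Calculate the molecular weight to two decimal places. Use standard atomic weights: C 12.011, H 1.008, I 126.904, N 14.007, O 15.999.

118.13 g/mol

First, the molecular formula is C5H10O3 (counting implicit H from valence).
  C: 5 × 12.011 = 60.055
  H: 10 × 1.008 = 10.080
  O: 3 × 15.999 = 47.997
Sum: 5×12.011 + 10×1.008 + 3×15.999 = 118.132 → 118.13 g/mol.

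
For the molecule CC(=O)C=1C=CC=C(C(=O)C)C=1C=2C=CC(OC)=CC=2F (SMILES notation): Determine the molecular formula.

C17H15FO3

Walk through each heavy atom and fill implicit hydrogens from standard valence (C 4, N 3, O 2, S 2, halogen 1):
  atom 1: C, bond orders sum to 1 (valence 4) → 3 H
  atom 2: C, bond orders sum to 4 (valence 4) → 0 H
  atom 3: O, bond orders sum to 2 (valence 2) → 0 H
  atom 4: C, bond orders sum to 4 (valence 4) → 0 H
  atom 5: C, bond orders sum to 3 (valence 4) → 1 H
  atom 6: C, bond orders sum to 3 (valence 4) → 1 H
  atom 7: C, bond orders sum to 3 (valence 4) → 1 H
  atom 8: C, bond orders sum to 4 (valence 4) → 0 H
  atom 9: C, bond orders sum to 4 (valence 4) → 0 H
  atom 10: O, bond orders sum to 2 (valence 2) → 0 H
  atom 11: C, bond orders sum to 1 (valence 4) → 3 H
  atom 12: C, bond orders sum to 4 (valence 4) → 0 H
  atom 13: C, bond orders sum to 4 (valence 4) → 0 H
  atom 14: C, bond orders sum to 3 (valence 4) → 1 H
  atom 15: C, bond orders sum to 3 (valence 4) → 1 H
  atom 16: C, bond orders sum to 4 (valence 4) → 0 H
  atom 17: O, bond orders sum to 2 (valence 2) → 0 H
  atom 18: C, bond orders sum to 1 (valence 4) → 3 H
  atom 19: C, bond orders sum to 3 (valence 4) → 1 H
  atom 20: C, bond orders sum to 4 (valence 4) → 0 H
  atom 21: F (halogen, monovalent) → 0 H
Totals → C:17, H:15, F:1, O:3.
In Hill order: C17H15FO3.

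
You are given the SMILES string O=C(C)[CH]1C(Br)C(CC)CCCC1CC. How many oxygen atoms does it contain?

1

Scan the SMILES for O atoms (remember two-letter symbols like Cl and Br are single atoms).
Oxygen count: 1.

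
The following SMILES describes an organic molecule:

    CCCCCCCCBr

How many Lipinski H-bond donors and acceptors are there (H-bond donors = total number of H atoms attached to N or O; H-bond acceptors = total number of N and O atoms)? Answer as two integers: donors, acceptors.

0, 0

Donors: find every N or O and count the H atoms it carries.
  (no N or O atoms present)
Lipinski HBD = 0.
Acceptors: N atoms = 0, O atoms = 0 → HBA = 0.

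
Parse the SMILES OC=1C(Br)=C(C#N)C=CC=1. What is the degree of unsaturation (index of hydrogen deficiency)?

Degree of unsaturation = (number of rings) + (number of π bonds).
Ring closures in the SMILES: 1.
π bonds: 3 double bonds (each 1 DoU), 1 triple bond (each 2 DoU) → 5 DoU from unsaturation.
Total DoU = 1 + 5 = 6.

6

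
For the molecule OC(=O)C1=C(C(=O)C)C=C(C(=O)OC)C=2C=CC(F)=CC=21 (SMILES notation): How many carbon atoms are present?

Count every carbon token in the SMILES (each C, including those in ring-closure positions and inside branches).
Carbon count: 15.

15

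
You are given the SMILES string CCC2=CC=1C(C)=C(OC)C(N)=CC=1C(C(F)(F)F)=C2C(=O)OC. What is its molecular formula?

Walk through each heavy atom and fill implicit hydrogens from standard valence (C 4, N 3, O 2, S 2, halogen 1):
  atom 1: C, bond orders sum to 1 (valence 4) → 3 H
  atom 2: C, bond orders sum to 2 (valence 4) → 2 H
  atom 3: C, bond orders sum to 4 (valence 4) → 0 H
  atom 4: C, bond orders sum to 3 (valence 4) → 1 H
  atom 5: C, bond orders sum to 4 (valence 4) → 0 H
  atom 6: C, bond orders sum to 4 (valence 4) → 0 H
  atom 7: C, bond orders sum to 1 (valence 4) → 3 H
  atom 8: C, bond orders sum to 4 (valence 4) → 0 H
  atom 9: O, bond orders sum to 2 (valence 2) → 0 H
  atom 10: C, bond orders sum to 1 (valence 4) → 3 H
  atom 11: C, bond orders sum to 4 (valence 4) → 0 H
  atom 12: N, bond orders sum to 1 (valence 3) → 2 H
  atom 13: C, bond orders sum to 3 (valence 4) → 1 H
  atom 14: C, bond orders sum to 4 (valence 4) → 0 H
  atom 15: C, bond orders sum to 4 (valence 4) → 0 H
  atom 16: C, bond orders sum to 4 (valence 4) → 0 H
  atom 17: F (halogen, monovalent) → 0 H
  atom 18: F (halogen, monovalent) → 0 H
  atom 19: F (halogen, monovalent) → 0 H
  atom 20: C, bond orders sum to 4 (valence 4) → 0 H
  atom 21: C, bond orders sum to 4 (valence 4) → 0 H
  atom 22: O, bond orders sum to 2 (valence 2) → 0 H
  atom 23: O, bond orders sum to 2 (valence 2) → 0 H
  atom 24: C, bond orders sum to 1 (valence 4) → 3 H
Totals → C:17, H:18, F:3, N:1, O:3.

C17H18F3NO3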